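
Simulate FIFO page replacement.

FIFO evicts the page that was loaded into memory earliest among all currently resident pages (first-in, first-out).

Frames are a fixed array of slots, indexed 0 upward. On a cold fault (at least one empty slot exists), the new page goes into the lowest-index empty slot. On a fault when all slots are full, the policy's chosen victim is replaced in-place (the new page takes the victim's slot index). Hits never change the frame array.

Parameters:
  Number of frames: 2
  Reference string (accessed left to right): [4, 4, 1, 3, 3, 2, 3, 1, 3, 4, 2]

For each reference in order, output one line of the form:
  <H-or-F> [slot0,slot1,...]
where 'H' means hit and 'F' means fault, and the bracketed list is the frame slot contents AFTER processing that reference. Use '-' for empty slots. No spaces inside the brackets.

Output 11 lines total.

F [4,-]
H [4,-]
F [4,1]
F [3,1]
H [3,1]
F [3,2]
H [3,2]
F [1,2]
F [1,3]
F [4,3]
F [4,2]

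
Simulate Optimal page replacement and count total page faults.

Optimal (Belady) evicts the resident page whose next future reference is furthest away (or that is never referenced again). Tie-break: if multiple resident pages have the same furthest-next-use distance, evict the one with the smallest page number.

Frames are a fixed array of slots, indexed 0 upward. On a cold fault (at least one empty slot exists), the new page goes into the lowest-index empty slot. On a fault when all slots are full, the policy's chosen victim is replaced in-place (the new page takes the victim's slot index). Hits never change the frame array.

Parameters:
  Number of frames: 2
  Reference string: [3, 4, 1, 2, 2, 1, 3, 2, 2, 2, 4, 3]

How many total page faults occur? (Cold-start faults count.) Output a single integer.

Step 0: ref 3 → FAULT, frames=[3,-]
Step 1: ref 4 → FAULT, frames=[3,4]
Step 2: ref 1 → FAULT (evict 4), frames=[3,1]
Step 3: ref 2 → FAULT (evict 3), frames=[2,1]
Step 4: ref 2 → HIT, frames=[2,1]
Step 5: ref 1 → HIT, frames=[2,1]
Step 6: ref 3 → FAULT (evict 1), frames=[2,3]
Step 7: ref 2 → HIT, frames=[2,3]
Step 8: ref 2 → HIT, frames=[2,3]
Step 9: ref 2 → HIT, frames=[2,3]
Step 10: ref 4 → FAULT (evict 2), frames=[4,3]
Step 11: ref 3 → HIT, frames=[4,3]
Total faults: 6

Answer: 6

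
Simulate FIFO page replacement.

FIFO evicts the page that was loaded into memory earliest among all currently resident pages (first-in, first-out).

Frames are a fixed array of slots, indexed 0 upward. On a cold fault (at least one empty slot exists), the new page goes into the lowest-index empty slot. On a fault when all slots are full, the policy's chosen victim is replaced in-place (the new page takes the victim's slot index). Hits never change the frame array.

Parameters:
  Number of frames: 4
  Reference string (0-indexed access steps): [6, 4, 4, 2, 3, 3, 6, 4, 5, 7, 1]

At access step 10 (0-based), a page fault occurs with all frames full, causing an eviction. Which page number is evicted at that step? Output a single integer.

Step 0: ref 6 -> FAULT, frames=[6,-,-,-]
Step 1: ref 4 -> FAULT, frames=[6,4,-,-]
Step 2: ref 4 -> HIT, frames=[6,4,-,-]
Step 3: ref 2 -> FAULT, frames=[6,4,2,-]
Step 4: ref 3 -> FAULT, frames=[6,4,2,3]
Step 5: ref 3 -> HIT, frames=[6,4,2,3]
Step 6: ref 6 -> HIT, frames=[6,4,2,3]
Step 7: ref 4 -> HIT, frames=[6,4,2,3]
Step 8: ref 5 -> FAULT, evict 6, frames=[5,4,2,3]
Step 9: ref 7 -> FAULT, evict 4, frames=[5,7,2,3]
Step 10: ref 1 -> FAULT, evict 2, frames=[5,7,1,3]
At step 10: evicted page 2

Answer: 2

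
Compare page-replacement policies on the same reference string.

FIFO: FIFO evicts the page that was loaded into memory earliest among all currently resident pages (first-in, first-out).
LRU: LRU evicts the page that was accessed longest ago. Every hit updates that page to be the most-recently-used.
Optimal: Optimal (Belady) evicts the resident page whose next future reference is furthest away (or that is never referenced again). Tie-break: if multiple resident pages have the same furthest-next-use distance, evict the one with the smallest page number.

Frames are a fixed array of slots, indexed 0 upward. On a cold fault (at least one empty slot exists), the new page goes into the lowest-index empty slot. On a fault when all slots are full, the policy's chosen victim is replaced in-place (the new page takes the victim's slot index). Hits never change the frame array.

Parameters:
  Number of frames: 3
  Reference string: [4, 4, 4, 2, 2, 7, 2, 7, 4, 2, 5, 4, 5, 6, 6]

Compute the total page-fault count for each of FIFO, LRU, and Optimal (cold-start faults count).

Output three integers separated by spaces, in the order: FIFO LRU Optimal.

Answer: 6 5 5

Derivation:
--- FIFO ---
  step 0: ref 4 -> FAULT, frames=[4,-,-] (faults so far: 1)
  step 1: ref 4 -> HIT, frames=[4,-,-] (faults so far: 1)
  step 2: ref 4 -> HIT, frames=[4,-,-] (faults so far: 1)
  step 3: ref 2 -> FAULT, frames=[4,2,-] (faults so far: 2)
  step 4: ref 2 -> HIT, frames=[4,2,-] (faults so far: 2)
  step 5: ref 7 -> FAULT, frames=[4,2,7] (faults so far: 3)
  step 6: ref 2 -> HIT, frames=[4,2,7] (faults so far: 3)
  step 7: ref 7 -> HIT, frames=[4,2,7] (faults so far: 3)
  step 8: ref 4 -> HIT, frames=[4,2,7] (faults so far: 3)
  step 9: ref 2 -> HIT, frames=[4,2,7] (faults so far: 3)
  step 10: ref 5 -> FAULT, evict 4, frames=[5,2,7] (faults so far: 4)
  step 11: ref 4 -> FAULT, evict 2, frames=[5,4,7] (faults so far: 5)
  step 12: ref 5 -> HIT, frames=[5,4,7] (faults so far: 5)
  step 13: ref 6 -> FAULT, evict 7, frames=[5,4,6] (faults so far: 6)
  step 14: ref 6 -> HIT, frames=[5,4,6] (faults so far: 6)
  FIFO total faults: 6
--- LRU ---
  step 0: ref 4 -> FAULT, frames=[4,-,-] (faults so far: 1)
  step 1: ref 4 -> HIT, frames=[4,-,-] (faults so far: 1)
  step 2: ref 4 -> HIT, frames=[4,-,-] (faults so far: 1)
  step 3: ref 2 -> FAULT, frames=[4,2,-] (faults so far: 2)
  step 4: ref 2 -> HIT, frames=[4,2,-] (faults so far: 2)
  step 5: ref 7 -> FAULT, frames=[4,2,7] (faults so far: 3)
  step 6: ref 2 -> HIT, frames=[4,2,7] (faults so far: 3)
  step 7: ref 7 -> HIT, frames=[4,2,7] (faults so far: 3)
  step 8: ref 4 -> HIT, frames=[4,2,7] (faults so far: 3)
  step 9: ref 2 -> HIT, frames=[4,2,7] (faults so far: 3)
  step 10: ref 5 -> FAULT, evict 7, frames=[4,2,5] (faults so far: 4)
  step 11: ref 4 -> HIT, frames=[4,2,5] (faults so far: 4)
  step 12: ref 5 -> HIT, frames=[4,2,5] (faults so far: 4)
  step 13: ref 6 -> FAULT, evict 2, frames=[4,6,5] (faults so far: 5)
  step 14: ref 6 -> HIT, frames=[4,6,5] (faults so far: 5)
  LRU total faults: 5
--- Optimal ---
  step 0: ref 4 -> FAULT, frames=[4,-,-] (faults so far: 1)
  step 1: ref 4 -> HIT, frames=[4,-,-] (faults so far: 1)
  step 2: ref 4 -> HIT, frames=[4,-,-] (faults so far: 1)
  step 3: ref 2 -> FAULT, frames=[4,2,-] (faults so far: 2)
  step 4: ref 2 -> HIT, frames=[4,2,-] (faults so far: 2)
  step 5: ref 7 -> FAULT, frames=[4,2,7] (faults so far: 3)
  step 6: ref 2 -> HIT, frames=[4,2,7] (faults so far: 3)
  step 7: ref 7 -> HIT, frames=[4,2,7] (faults so far: 3)
  step 8: ref 4 -> HIT, frames=[4,2,7] (faults so far: 3)
  step 9: ref 2 -> HIT, frames=[4,2,7] (faults so far: 3)
  step 10: ref 5 -> FAULT, evict 2, frames=[4,5,7] (faults so far: 4)
  step 11: ref 4 -> HIT, frames=[4,5,7] (faults so far: 4)
  step 12: ref 5 -> HIT, frames=[4,5,7] (faults so far: 4)
  step 13: ref 6 -> FAULT, evict 4, frames=[6,5,7] (faults so far: 5)
  step 14: ref 6 -> HIT, frames=[6,5,7] (faults so far: 5)
  Optimal total faults: 5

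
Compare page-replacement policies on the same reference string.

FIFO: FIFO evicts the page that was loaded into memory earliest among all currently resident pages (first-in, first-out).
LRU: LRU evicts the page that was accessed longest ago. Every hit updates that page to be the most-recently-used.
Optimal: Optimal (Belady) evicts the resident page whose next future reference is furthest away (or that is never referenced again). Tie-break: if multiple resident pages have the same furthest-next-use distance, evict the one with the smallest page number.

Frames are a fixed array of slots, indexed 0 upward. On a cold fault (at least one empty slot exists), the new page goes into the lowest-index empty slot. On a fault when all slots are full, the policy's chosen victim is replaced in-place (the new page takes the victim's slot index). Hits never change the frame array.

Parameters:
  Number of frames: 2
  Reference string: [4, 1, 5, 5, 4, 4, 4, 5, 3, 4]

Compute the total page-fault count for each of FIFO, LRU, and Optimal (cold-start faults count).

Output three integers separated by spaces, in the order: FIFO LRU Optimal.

Answer: 5 6 4

Derivation:
--- FIFO ---
  step 0: ref 4 -> FAULT, frames=[4,-] (faults so far: 1)
  step 1: ref 1 -> FAULT, frames=[4,1] (faults so far: 2)
  step 2: ref 5 -> FAULT, evict 4, frames=[5,1] (faults so far: 3)
  step 3: ref 5 -> HIT, frames=[5,1] (faults so far: 3)
  step 4: ref 4 -> FAULT, evict 1, frames=[5,4] (faults so far: 4)
  step 5: ref 4 -> HIT, frames=[5,4] (faults so far: 4)
  step 6: ref 4 -> HIT, frames=[5,4] (faults so far: 4)
  step 7: ref 5 -> HIT, frames=[5,4] (faults so far: 4)
  step 8: ref 3 -> FAULT, evict 5, frames=[3,4] (faults so far: 5)
  step 9: ref 4 -> HIT, frames=[3,4] (faults so far: 5)
  FIFO total faults: 5
--- LRU ---
  step 0: ref 4 -> FAULT, frames=[4,-] (faults so far: 1)
  step 1: ref 1 -> FAULT, frames=[4,1] (faults so far: 2)
  step 2: ref 5 -> FAULT, evict 4, frames=[5,1] (faults so far: 3)
  step 3: ref 5 -> HIT, frames=[5,1] (faults so far: 3)
  step 4: ref 4 -> FAULT, evict 1, frames=[5,4] (faults so far: 4)
  step 5: ref 4 -> HIT, frames=[5,4] (faults so far: 4)
  step 6: ref 4 -> HIT, frames=[5,4] (faults so far: 4)
  step 7: ref 5 -> HIT, frames=[5,4] (faults so far: 4)
  step 8: ref 3 -> FAULT, evict 4, frames=[5,3] (faults so far: 5)
  step 9: ref 4 -> FAULT, evict 5, frames=[4,3] (faults so far: 6)
  LRU total faults: 6
--- Optimal ---
  step 0: ref 4 -> FAULT, frames=[4,-] (faults so far: 1)
  step 1: ref 1 -> FAULT, frames=[4,1] (faults so far: 2)
  step 2: ref 5 -> FAULT, evict 1, frames=[4,5] (faults so far: 3)
  step 3: ref 5 -> HIT, frames=[4,5] (faults so far: 3)
  step 4: ref 4 -> HIT, frames=[4,5] (faults so far: 3)
  step 5: ref 4 -> HIT, frames=[4,5] (faults so far: 3)
  step 6: ref 4 -> HIT, frames=[4,5] (faults so far: 3)
  step 7: ref 5 -> HIT, frames=[4,5] (faults so far: 3)
  step 8: ref 3 -> FAULT, evict 5, frames=[4,3] (faults so far: 4)
  step 9: ref 4 -> HIT, frames=[4,3] (faults so far: 4)
  Optimal total faults: 4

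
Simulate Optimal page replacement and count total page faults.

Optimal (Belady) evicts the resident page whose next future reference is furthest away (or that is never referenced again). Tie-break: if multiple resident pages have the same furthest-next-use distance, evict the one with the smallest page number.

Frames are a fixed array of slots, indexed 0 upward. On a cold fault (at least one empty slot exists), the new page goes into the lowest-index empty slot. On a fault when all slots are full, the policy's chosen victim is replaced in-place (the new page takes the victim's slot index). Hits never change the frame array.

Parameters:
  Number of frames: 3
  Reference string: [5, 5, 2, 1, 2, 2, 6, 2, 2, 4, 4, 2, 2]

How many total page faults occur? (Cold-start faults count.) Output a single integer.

Answer: 5

Derivation:
Step 0: ref 5 → FAULT, frames=[5,-,-]
Step 1: ref 5 → HIT, frames=[5,-,-]
Step 2: ref 2 → FAULT, frames=[5,2,-]
Step 3: ref 1 → FAULT, frames=[5,2,1]
Step 4: ref 2 → HIT, frames=[5,2,1]
Step 5: ref 2 → HIT, frames=[5,2,1]
Step 6: ref 6 → FAULT (evict 1), frames=[5,2,6]
Step 7: ref 2 → HIT, frames=[5,2,6]
Step 8: ref 2 → HIT, frames=[5,2,6]
Step 9: ref 4 → FAULT (evict 5), frames=[4,2,6]
Step 10: ref 4 → HIT, frames=[4,2,6]
Step 11: ref 2 → HIT, frames=[4,2,6]
Step 12: ref 2 → HIT, frames=[4,2,6]
Total faults: 5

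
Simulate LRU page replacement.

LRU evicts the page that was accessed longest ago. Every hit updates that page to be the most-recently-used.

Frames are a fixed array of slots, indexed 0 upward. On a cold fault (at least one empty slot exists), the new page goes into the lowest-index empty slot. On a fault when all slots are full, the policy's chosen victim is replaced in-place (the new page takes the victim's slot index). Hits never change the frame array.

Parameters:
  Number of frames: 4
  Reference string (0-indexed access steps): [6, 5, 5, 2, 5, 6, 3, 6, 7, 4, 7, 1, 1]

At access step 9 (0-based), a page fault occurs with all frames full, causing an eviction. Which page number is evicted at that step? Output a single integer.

Step 0: ref 6 -> FAULT, frames=[6,-,-,-]
Step 1: ref 5 -> FAULT, frames=[6,5,-,-]
Step 2: ref 5 -> HIT, frames=[6,5,-,-]
Step 3: ref 2 -> FAULT, frames=[6,5,2,-]
Step 4: ref 5 -> HIT, frames=[6,5,2,-]
Step 5: ref 6 -> HIT, frames=[6,5,2,-]
Step 6: ref 3 -> FAULT, frames=[6,5,2,3]
Step 7: ref 6 -> HIT, frames=[6,5,2,3]
Step 8: ref 7 -> FAULT, evict 2, frames=[6,5,7,3]
Step 9: ref 4 -> FAULT, evict 5, frames=[6,4,7,3]
At step 9: evicted page 5

Answer: 5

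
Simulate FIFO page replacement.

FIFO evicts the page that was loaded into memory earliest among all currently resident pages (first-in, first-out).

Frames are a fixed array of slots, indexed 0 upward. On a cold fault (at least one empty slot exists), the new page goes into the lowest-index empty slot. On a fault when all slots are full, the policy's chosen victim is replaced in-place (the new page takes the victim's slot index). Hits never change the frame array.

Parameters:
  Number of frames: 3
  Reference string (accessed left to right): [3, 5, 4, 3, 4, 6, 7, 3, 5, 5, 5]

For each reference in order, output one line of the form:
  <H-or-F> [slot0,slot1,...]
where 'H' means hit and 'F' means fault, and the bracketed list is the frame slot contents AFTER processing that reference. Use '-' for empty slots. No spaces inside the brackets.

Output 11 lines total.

F [3,-,-]
F [3,5,-]
F [3,5,4]
H [3,5,4]
H [3,5,4]
F [6,5,4]
F [6,7,4]
F [6,7,3]
F [5,7,3]
H [5,7,3]
H [5,7,3]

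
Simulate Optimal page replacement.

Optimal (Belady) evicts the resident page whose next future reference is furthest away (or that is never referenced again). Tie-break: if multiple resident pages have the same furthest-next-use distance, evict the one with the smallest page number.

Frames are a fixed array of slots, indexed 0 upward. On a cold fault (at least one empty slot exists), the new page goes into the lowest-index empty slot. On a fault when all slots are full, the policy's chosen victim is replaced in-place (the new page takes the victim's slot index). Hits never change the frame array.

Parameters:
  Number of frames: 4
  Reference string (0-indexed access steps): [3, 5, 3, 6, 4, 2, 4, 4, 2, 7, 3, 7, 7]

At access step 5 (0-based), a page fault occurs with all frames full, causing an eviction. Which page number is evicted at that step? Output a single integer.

Step 0: ref 3 -> FAULT, frames=[3,-,-,-]
Step 1: ref 5 -> FAULT, frames=[3,5,-,-]
Step 2: ref 3 -> HIT, frames=[3,5,-,-]
Step 3: ref 6 -> FAULT, frames=[3,5,6,-]
Step 4: ref 4 -> FAULT, frames=[3,5,6,4]
Step 5: ref 2 -> FAULT, evict 5, frames=[3,2,6,4]
At step 5: evicted page 5

Answer: 5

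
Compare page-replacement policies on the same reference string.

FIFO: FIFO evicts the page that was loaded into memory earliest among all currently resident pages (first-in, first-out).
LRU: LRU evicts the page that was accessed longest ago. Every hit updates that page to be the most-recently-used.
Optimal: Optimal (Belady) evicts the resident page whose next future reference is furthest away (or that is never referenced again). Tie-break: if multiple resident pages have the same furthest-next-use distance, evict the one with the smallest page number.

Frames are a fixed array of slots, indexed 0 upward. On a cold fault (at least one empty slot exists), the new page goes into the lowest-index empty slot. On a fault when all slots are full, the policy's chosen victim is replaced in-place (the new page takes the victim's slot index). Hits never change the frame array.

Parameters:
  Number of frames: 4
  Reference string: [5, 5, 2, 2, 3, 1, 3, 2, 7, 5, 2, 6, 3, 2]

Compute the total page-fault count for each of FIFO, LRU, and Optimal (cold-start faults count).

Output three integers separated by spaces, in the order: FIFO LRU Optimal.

Answer: 9 8 6

Derivation:
--- FIFO ---
  step 0: ref 5 -> FAULT, frames=[5,-,-,-] (faults so far: 1)
  step 1: ref 5 -> HIT, frames=[5,-,-,-] (faults so far: 1)
  step 2: ref 2 -> FAULT, frames=[5,2,-,-] (faults so far: 2)
  step 3: ref 2 -> HIT, frames=[5,2,-,-] (faults so far: 2)
  step 4: ref 3 -> FAULT, frames=[5,2,3,-] (faults so far: 3)
  step 5: ref 1 -> FAULT, frames=[5,2,3,1] (faults so far: 4)
  step 6: ref 3 -> HIT, frames=[5,2,3,1] (faults so far: 4)
  step 7: ref 2 -> HIT, frames=[5,2,3,1] (faults so far: 4)
  step 8: ref 7 -> FAULT, evict 5, frames=[7,2,3,1] (faults so far: 5)
  step 9: ref 5 -> FAULT, evict 2, frames=[7,5,3,1] (faults so far: 6)
  step 10: ref 2 -> FAULT, evict 3, frames=[7,5,2,1] (faults so far: 7)
  step 11: ref 6 -> FAULT, evict 1, frames=[7,5,2,6] (faults so far: 8)
  step 12: ref 3 -> FAULT, evict 7, frames=[3,5,2,6] (faults so far: 9)
  step 13: ref 2 -> HIT, frames=[3,5,2,6] (faults so far: 9)
  FIFO total faults: 9
--- LRU ---
  step 0: ref 5 -> FAULT, frames=[5,-,-,-] (faults so far: 1)
  step 1: ref 5 -> HIT, frames=[5,-,-,-] (faults so far: 1)
  step 2: ref 2 -> FAULT, frames=[5,2,-,-] (faults so far: 2)
  step 3: ref 2 -> HIT, frames=[5,2,-,-] (faults so far: 2)
  step 4: ref 3 -> FAULT, frames=[5,2,3,-] (faults so far: 3)
  step 5: ref 1 -> FAULT, frames=[5,2,3,1] (faults so far: 4)
  step 6: ref 3 -> HIT, frames=[5,2,3,1] (faults so far: 4)
  step 7: ref 2 -> HIT, frames=[5,2,3,1] (faults so far: 4)
  step 8: ref 7 -> FAULT, evict 5, frames=[7,2,3,1] (faults so far: 5)
  step 9: ref 5 -> FAULT, evict 1, frames=[7,2,3,5] (faults so far: 6)
  step 10: ref 2 -> HIT, frames=[7,2,3,5] (faults so far: 6)
  step 11: ref 6 -> FAULT, evict 3, frames=[7,2,6,5] (faults so far: 7)
  step 12: ref 3 -> FAULT, evict 7, frames=[3,2,6,5] (faults so far: 8)
  step 13: ref 2 -> HIT, frames=[3,2,6,5] (faults so far: 8)
  LRU total faults: 8
--- Optimal ---
  step 0: ref 5 -> FAULT, frames=[5,-,-,-] (faults so far: 1)
  step 1: ref 5 -> HIT, frames=[5,-,-,-] (faults so far: 1)
  step 2: ref 2 -> FAULT, frames=[5,2,-,-] (faults so far: 2)
  step 3: ref 2 -> HIT, frames=[5,2,-,-] (faults so far: 2)
  step 4: ref 3 -> FAULT, frames=[5,2,3,-] (faults so far: 3)
  step 5: ref 1 -> FAULT, frames=[5,2,3,1] (faults so far: 4)
  step 6: ref 3 -> HIT, frames=[5,2,3,1] (faults so far: 4)
  step 7: ref 2 -> HIT, frames=[5,2,3,1] (faults so far: 4)
  step 8: ref 7 -> FAULT, evict 1, frames=[5,2,3,7] (faults so far: 5)
  step 9: ref 5 -> HIT, frames=[5,2,3,7] (faults so far: 5)
  step 10: ref 2 -> HIT, frames=[5,2,3,7] (faults so far: 5)
  step 11: ref 6 -> FAULT, evict 5, frames=[6,2,3,7] (faults so far: 6)
  step 12: ref 3 -> HIT, frames=[6,2,3,7] (faults so far: 6)
  step 13: ref 2 -> HIT, frames=[6,2,3,7] (faults so far: 6)
  Optimal total faults: 6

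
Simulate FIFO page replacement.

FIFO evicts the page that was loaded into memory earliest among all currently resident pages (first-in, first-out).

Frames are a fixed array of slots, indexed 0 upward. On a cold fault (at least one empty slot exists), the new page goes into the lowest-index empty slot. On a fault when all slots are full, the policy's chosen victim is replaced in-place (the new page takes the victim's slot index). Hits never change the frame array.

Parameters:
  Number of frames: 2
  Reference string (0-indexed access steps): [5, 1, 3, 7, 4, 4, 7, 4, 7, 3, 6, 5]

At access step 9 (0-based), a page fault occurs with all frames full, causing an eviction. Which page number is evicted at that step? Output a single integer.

Step 0: ref 5 -> FAULT, frames=[5,-]
Step 1: ref 1 -> FAULT, frames=[5,1]
Step 2: ref 3 -> FAULT, evict 5, frames=[3,1]
Step 3: ref 7 -> FAULT, evict 1, frames=[3,7]
Step 4: ref 4 -> FAULT, evict 3, frames=[4,7]
Step 5: ref 4 -> HIT, frames=[4,7]
Step 6: ref 7 -> HIT, frames=[4,7]
Step 7: ref 4 -> HIT, frames=[4,7]
Step 8: ref 7 -> HIT, frames=[4,7]
Step 9: ref 3 -> FAULT, evict 7, frames=[4,3]
At step 9: evicted page 7

Answer: 7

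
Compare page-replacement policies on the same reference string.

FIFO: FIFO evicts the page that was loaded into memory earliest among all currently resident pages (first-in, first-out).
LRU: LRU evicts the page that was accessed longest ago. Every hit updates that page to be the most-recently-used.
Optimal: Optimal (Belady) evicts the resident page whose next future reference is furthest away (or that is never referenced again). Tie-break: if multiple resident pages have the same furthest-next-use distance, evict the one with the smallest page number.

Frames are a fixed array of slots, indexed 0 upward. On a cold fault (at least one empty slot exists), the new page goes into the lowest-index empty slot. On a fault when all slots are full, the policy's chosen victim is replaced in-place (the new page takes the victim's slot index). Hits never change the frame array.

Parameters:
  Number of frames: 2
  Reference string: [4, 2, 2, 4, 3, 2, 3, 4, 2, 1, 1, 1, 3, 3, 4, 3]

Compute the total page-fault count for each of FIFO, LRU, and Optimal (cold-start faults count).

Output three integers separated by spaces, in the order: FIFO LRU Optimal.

Answer: 8 9 6

Derivation:
--- FIFO ---
  step 0: ref 4 -> FAULT, frames=[4,-] (faults so far: 1)
  step 1: ref 2 -> FAULT, frames=[4,2] (faults so far: 2)
  step 2: ref 2 -> HIT, frames=[4,2] (faults so far: 2)
  step 3: ref 4 -> HIT, frames=[4,2] (faults so far: 2)
  step 4: ref 3 -> FAULT, evict 4, frames=[3,2] (faults so far: 3)
  step 5: ref 2 -> HIT, frames=[3,2] (faults so far: 3)
  step 6: ref 3 -> HIT, frames=[3,2] (faults so far: 3)
  step 7: ref 4 -> FAULT, evict 2, frames=[3,4] (faults so far: 4)
  step 8: ref 2 -> FAULT, evict 3, frames=[2,4] (faults so far: 5)
  step 9: ref 1 -> FAULT, evict 4, frames=[2,1] (faults so far: 6)
  step 10: ref 1 -> HIT, frames=[2,1] (faults so far: 6)
  step 11: ref 1 -> HIT, frames=[2,1] (faults so far: 6)
  step 12: ref 3 -> FAULT, evict 2, frames=[3,1] (faults so far: 7)
  step 13: ref 3 -> HIT, frames=[3,1] (faults so far: 7)
  step 14: ref 4 -> FAULT, evict 1, frames=[3,4] (faults so far: 8)
  step 15: ref 3 -> HIT, frames=[3,4] (faults so far: 8)
  FIFO total faults: 8
--- LRU ---
  step 0: ref 4 -> FAULT, frames=[4,-] (faults so far: 1)
  step 1: ref 2 -> FAULT, frames=[4,2] (faults so far: 2)
  step 2: ref 2 -> HIT, frames=[4,2] (faults so far: 2)
  step 3: ref 4 -> HIT, frames=[4,2] (faults so far: 2)
  step 4: ref 3 -> FAULT, evict 2, frames=[4,3] (faults so far: 3)
  step 5: ref 2 -> FAULT, evict 4, frames=[2,3] (faults so far: 4)
  step 6: ref 3 -> HIT, frames=[2,3] (faults so far: 4)
  step 7: ref 4 -> FAULT, evict 2, frames=[4,3] (faults so far: 5)
  step 8: ref 2 -> FAULT, evict 3, frames=[4,2] (faults so far: 6)
  step 9: ref 1 -> FAULT, evict 4, frames=[1,2] (faults so far: 7)
  step 10: ref 1 -> HIT, frames=[1,2] (faults so far: 7)
  step 11: ref 1 -> HIT, frames=[1,2] (faults so far: 7)
  step 12: ref 3 -> FAULT, evict 2, frames=[1,3] (faults so far: 8)
  step 13: ref 3 -> HIT, frames=[1,3] (faults so far: 8)
  step 14: ref 4 -> FAULT, evict 1, frames=[4,3] (faults so far: 9)
  step 15: ref 3 -> HIT, frames=[4,3] (faults so far: 9)
  LRU total faults: 9
--- Optimal ---
  step 0: ref 4 -> FAULT, frames=[4,-] (faults so far: 1)
  step 1: ref 2 -> FAULT, frames=[4,2] (faults so far: 2)
  step 2: ref 2 -> HIT, frames=[4,2] (faults so far: 2)
  step 3: ref 4 -> HIT, frames=[4,2] (faults so far: 2)
  step 4: ref 3 -> FAULT, evict 4, frames=[3,2] (faults so far: 3)
  step 5: ref 2 -> HIT, frames=[3,2] (faults so far: 3)
  step 6: ref 3 -> HIT, frames=[3,2] (faults so far: 3)
  step 7: ref 4 -> FAULT, evict 3, frames=[4,2] (faults so far: 4)
  step 8: ref 2 -> HIT, frames=[4,2] (faults so far: 4)
  step 9: ref 1 -> FAULT, evict 2, frames=[4,1] (faults so far: 5)
  step 10: ref 1 -> HIT, frames=[4,1] (faults so far: 5)
  step 11: ref 1 -> HIT, frames=[4,1] (faults so far: 5)
  step 12: ref 3 -> FAULT, evict 1, frames=[4,3] (faults so far: 6)
  step 13: ref 3 -> HIT, frames=[4,3] (faults so far: 6)
  step 14: ref 4 -> HIT, frames=[4,3] (faults so far: 6)
  step 15: ref 3 -> HIT, frames=[4,3] (faults so far: 6)
  Optimal total faults: 6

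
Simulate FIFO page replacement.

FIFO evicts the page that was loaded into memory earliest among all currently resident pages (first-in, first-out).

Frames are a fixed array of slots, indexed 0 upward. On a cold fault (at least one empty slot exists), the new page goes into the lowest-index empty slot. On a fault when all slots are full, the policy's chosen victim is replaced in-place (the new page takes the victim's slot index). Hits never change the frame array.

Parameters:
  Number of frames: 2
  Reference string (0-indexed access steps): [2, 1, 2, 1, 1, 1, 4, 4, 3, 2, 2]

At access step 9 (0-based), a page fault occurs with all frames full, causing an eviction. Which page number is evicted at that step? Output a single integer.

Answer: 4

Derivation:
Step 0: ref 2 -> FAULT, frames=[2,-]
Step 1: ref 1 -> FAULT, frames=[2,1]
Step 2: ref 2 -> HIT, frames=[2,1]
Step 3: ref 1 -> HIT, frames=[2,1]
Step 4: ref 1 -> HIT, frames=[2,1]
Step 5: ref 1 -> HIT, frames=[2,1]
Step 6: ref 4 -> FAULT, evict 2, frames=[4,1]
Step 7: ref 4 -> HIT, frames=[4,1]
Step 8: ref 3 -> FAULT, evict 1, frames=[4,3]
Step 9: ref 2 -> FAULT, evict 4, frames=[2,3]
At step 9: evicted page 4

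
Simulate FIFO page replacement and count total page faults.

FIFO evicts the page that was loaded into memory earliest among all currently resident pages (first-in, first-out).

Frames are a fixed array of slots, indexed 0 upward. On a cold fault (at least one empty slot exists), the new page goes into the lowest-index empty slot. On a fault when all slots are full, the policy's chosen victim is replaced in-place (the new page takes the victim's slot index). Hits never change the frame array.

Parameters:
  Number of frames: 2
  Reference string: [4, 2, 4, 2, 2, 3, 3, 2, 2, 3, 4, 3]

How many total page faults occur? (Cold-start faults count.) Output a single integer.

Step 0: ref 4 → FAULT, frames=[4,-]
Step 1: ref 2 → FAULT, frames=[4,2]
Step 2: ref 4 → HIT, frames=[4,2]
Step 3: ref 2 → HIT, frames=[4,2]
Step 4: ref 2 → HIT, frames=[4,2]
Step 5: ref 3 → FAULT (evict 4), frames=[3,2]
Step 6: ref 3 → HIT, frames=[3,2]
Step 7: ref 2 → HIT, frames=[3,2]
Step 8: ref 2 → HIT, frames=[3,2]
Step 9: ref 3 → HIT, frames=[3,2]
Step 10: ref 4 → FAULT (evict 2), frames=[3,4]
Step 11: ref 3 → HIT, frames=[3,4]
Total faults: 4

Answer: 4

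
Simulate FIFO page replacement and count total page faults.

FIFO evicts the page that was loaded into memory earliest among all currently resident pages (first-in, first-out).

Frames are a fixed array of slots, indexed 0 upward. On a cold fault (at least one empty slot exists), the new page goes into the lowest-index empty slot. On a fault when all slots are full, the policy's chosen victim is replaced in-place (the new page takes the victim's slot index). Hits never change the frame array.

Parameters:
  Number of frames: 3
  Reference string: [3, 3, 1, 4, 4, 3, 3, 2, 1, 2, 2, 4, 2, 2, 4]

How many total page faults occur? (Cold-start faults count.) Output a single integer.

Answer: 4

Derivation:
Step 0: ref 3 → FAULT, frames=[3,-,-]
Step 1: ref 3 → HIT, frames=[3,-,-]
Step 2: ref 1 → FAULT, frames=[3,1,-]
Step 3: ref 4 → FAULT, frames=[3,1,4]
Step 4: ref 4 → HIT, frames=[3,1,4]
Step 5: ref 3 → HIT, frames=[3,1,4]
Step 6: ref 3 → HIT, frames=[3,1,4]
Step 7: ref 2 → FAULT (evict 3), frames=[2,1,4]
Step 8: ref 1 → HIT, frames=[2,1,4]
Step 9: ref 2 → HIT, frames=[2,1,4]
Step 10: ref 2 → HIT, frames=[2,1,4]
Step 11: ref 4 → HIT, frames=[2,1,4]
Step 12: ref 2 → HIT, frames=[2,1,4]
Step 13: ref 2 → HIT, frames=[2,1,4]
Step 14: ref 4 → HIT, frames=[2,1,4]
Total faults: 4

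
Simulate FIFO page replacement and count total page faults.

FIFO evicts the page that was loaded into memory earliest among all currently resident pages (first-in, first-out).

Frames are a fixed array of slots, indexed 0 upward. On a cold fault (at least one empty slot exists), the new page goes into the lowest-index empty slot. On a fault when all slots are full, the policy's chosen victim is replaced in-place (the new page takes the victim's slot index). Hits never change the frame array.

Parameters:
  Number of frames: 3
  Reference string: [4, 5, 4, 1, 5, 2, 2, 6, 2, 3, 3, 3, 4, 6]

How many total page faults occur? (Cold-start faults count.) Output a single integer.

Step 0: ref 4 → FAULT, frames=[4,-,-]
Step 1: ref 5 → FAULT, frames=[4,5,-]
Step 2: ref 4 → HIT, frames=[4,5,-]
Step 3: ref 1 → FAULT, frames=[4,5,1]
Step 4: ref 5 → HIT, frames=[4,5,1]
Step 5: ref 2 → FAULT (evict 4), frames=[2,5,1]
Step 6: ref 2 → HIT, frames=[2,5,1]
Step 7: ref 6 → FAULT (evict 5), frames=[2,6,1]
Step 8: ref 2 → HIT, frames=[2,6,1]
Step 9: ref 3 → FAULT (evict 1), frames=[2,6,3]
Step 10: ref 3 → HIT, frames=[2,6,3]
Step 11: ref 3 → HIT, frames=[2,6,3]
Step 12: ref 4 → FAULT (evict 2), frames=[4,6,3]
Step 13: ref 6 → HIT, frames=[4,6,3]
Total faults: 7

Answer: 7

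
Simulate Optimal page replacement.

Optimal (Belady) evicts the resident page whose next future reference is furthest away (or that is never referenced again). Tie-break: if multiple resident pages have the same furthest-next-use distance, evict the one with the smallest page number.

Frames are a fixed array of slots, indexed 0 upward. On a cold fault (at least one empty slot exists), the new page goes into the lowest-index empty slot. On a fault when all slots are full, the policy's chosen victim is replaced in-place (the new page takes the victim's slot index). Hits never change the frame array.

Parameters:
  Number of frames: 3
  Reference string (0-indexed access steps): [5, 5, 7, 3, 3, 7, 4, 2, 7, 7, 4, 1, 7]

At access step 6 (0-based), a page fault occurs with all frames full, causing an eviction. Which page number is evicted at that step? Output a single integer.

Answer: 3

Derivation:
Step 0: ref 5 -> FAULT, frames=[5,-,-]
Step 1: ref 5 -> HIT, frames=[5,-,-]
Step 2: ref 7 -> FAULT, frames=[5,7,-]
Step 3: ref 3 -> FAULT, frames=[5,7,3]
Step 4: ref 3 -> HIT, frames=[5,7,3]
Step 5: ref 7 -> HIT, frames=[5,7,3]
Step 6: ref 4 -> FAULT, evict 3, frames=[5,7,4]
At step 6: evicted page 3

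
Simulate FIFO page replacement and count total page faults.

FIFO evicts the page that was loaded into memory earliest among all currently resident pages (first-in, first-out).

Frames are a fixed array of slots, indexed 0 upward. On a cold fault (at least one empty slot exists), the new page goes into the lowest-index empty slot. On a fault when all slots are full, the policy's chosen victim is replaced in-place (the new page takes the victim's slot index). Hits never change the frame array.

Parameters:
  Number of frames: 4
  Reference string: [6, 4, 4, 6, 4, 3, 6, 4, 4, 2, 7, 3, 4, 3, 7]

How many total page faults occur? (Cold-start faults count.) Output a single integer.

Step 0: ref 6 → FAULT, frames=[6,-,-,-]
Step 1: ref 4 → FAULT, frames=[6,4,-,-]
Step 2: ref 4 → HIT, frames=[6,4,-,-]
Step 3: ref 6 → HIT, frames=[6,4,-,-]
Step 4: ref 4 → HIT, frames=[6,4,-,-]
Step 5: ref 3 → FAULT, frames=[6,4,3,-]
Step 6: ref 6 → HIT, frames=[6,4,3,-]
Step 7: ref 4 → HIT, frames=[6,4,3,-]
Step 8: ref 4 → HIT, frames=[6,4,3,-]
Step 9: ref 2 → FAULT, frames=[6,4,3,2]
Step 10: ref 7 → FAULT (evict 6), frames=[7,4,3,2]
Step 11: ref 3 → HIT, frames=[7,4,3,2]
Step 12: ref 4 → HIT, frames=[7,4,3,2]
Step 13: ref 3 → HIT, frames=[7,4,3,2]
Step 14: ref 7 → HIT, frames=[7,4,3,2]
Total faults: 5

Answer: 5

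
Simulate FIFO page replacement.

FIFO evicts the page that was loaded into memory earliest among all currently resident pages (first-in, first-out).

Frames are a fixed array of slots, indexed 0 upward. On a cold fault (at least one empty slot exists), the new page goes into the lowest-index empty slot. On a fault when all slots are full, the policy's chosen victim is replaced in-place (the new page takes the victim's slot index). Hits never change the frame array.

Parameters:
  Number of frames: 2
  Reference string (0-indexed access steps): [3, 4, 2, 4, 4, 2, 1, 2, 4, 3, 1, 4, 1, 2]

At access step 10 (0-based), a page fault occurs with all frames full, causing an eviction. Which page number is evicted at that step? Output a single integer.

Answer: 4

Derivation:
Step 0: ref 3 -> FAULT, frames=[3,-]
Step 1: ref 4 -> FAULT, frames=[3,4]
Step 2: ref 2 -> FAULT, evict 3, frames=[2,4]
Step 3: ref 4 -> HIT, frames=[2,4]
Step 4: ref 4 -> HIT, frames=[2,4]
Step 5: ref 2 -> HIT, frames=[2,4]
Step 6: ref 1 -> FAULT, evict 4, frames=[2,1]
Step 7: ref 2 -> HIT, frames=[2,1]
Step 8: ref 4 -> FAULT, evict 2, frames=[4,1]
Step 9: ref 3 -> FAULT, evict 1, frames=[4,3]
Step 10: ref 1 -> FAULT, evict 4, frames=[1,3]
At step 10: evicted page 4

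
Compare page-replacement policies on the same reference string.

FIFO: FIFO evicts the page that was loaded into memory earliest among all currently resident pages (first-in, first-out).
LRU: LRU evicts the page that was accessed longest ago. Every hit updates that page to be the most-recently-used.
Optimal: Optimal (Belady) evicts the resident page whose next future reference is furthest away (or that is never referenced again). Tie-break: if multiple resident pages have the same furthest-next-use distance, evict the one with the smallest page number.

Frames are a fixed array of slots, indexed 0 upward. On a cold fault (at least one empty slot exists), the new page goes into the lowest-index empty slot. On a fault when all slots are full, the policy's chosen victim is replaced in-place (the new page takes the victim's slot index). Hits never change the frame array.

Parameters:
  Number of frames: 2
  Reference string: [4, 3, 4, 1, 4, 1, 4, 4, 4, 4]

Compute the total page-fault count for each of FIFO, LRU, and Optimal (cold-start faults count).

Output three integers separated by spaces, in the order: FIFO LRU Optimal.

Answer: 4 3 3

Derivation:
--- FIFO ---
  step 0: ref 4 -> FAULT, frames=[4,-] (faults so far: 1)
  step 1: ref 3 -> FAULT, frames=[4,3] (faults so far: 2)
  step 2: ref 4 -> HIT, frames=[4,3] (faults so far: 2)
  step 3: ref 1 -> FAULT, evict 4, frames=[1,3] (faults so far: 3)
  step 4: ref 4 -> FAULT, evict 3, frames=[1,4] (faults so far: 4)
  step 5: ref 1 -> HIT, frames=[1,4] (faults so far: 4)
  step 6: ref 4 -> HIT, frames=[1,4] (faults so far: 4)
  step 7: ref 4 -> HIT, frames=[1,4] (faults so far: 4)
  step 8: ref 4 -> HIT, frames=[1,4] (faults so far: 4)
  step 9: ref 4 -> HIT, frames=[1,4] (faults so far: 4)
  FIFO total faults: 4
--- LRU ---
  step 0: ref 4 -> FAULT, frames=[4,-] (faults so far: 1)
  step 1: ref 3 -> FAULT, frames=[4,3] (faults so far: 2)
  step 2: ref 4 -> HIT, frames=[4,3] (faults so far: 2)
  step 3: ref 1 -> FAULT, evict 3, frames=[4,1] (faults so far: 3)
  step 4: ref 4 -> HIT, frames=[4,1] (faults so far: 3)
  step 5: ref 1 -> HIT, frames=[4,1] (faults so far: 3)
  step 6: ref 4 -> HIT, frames=[4,1] (faults so far: 3)
  step 7: ref 4 -> HIT, frames=[4,1] (faults so far: 3)
  step 8: ref 4 -> HIT, frames=[4,1] (faults so far: 3)
  step 9: ref 4 -> HIT, frames=[4,1] (faults so far: 3)
  LRU total faults: 3
--- Optimal ---
  step 0: ref 4 -> FAULT, frames=[4,-] (faults so far: 1)
  step 1: ref 3 -> FAULT, frames=[4,3] (faults so far: 2)
  step 2: ref 4 -> HIT, frames=[4,3] (faults so far: 2)
  step 3: ref 1 -> FAULT, evict 3, frames=[4,1] (faults so far: 3)
  step 4: ref 4 -> HIT, frames=[4,1] (faults so far: 3)
  step 5: ref 1 -> HIT, frames=[4,1] (faults so far: 3)
  step 6: ref 4 -> HIT, frames=[4,1] (faults so far: 3)
  step 7: ref 4 -> HIT, frames=[4,1] (faults so far: 3)
  step 8: ref 4 -> HIT, frames=[4,1] (faults so far: 3)
  step 9: ref 4 -> HIT, frames=[4,1] (faults so far: 3)
  Optimal total faults: 3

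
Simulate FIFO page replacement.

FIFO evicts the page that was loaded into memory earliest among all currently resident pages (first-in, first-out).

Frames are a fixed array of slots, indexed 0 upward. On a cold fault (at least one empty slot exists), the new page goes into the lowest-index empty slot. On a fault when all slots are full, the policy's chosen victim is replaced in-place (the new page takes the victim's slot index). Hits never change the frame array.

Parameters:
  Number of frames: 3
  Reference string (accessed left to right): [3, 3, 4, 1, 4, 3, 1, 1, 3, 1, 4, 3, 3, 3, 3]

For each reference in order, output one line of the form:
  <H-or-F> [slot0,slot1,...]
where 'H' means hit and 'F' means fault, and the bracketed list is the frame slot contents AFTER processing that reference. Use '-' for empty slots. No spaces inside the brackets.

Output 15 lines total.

F [3,-,-]
H [3,-,-]
F [3,4,-]
F [3,4,1]
H [3,4,1]
H [3,4,1]
H [3,4,1]
H [3,4,1]
H [3,4,1]
H [3,4,1]
H [3,4,1]
H [3,4,1]
H [3,4,1]
H [3,4,1]
H [3,4,1]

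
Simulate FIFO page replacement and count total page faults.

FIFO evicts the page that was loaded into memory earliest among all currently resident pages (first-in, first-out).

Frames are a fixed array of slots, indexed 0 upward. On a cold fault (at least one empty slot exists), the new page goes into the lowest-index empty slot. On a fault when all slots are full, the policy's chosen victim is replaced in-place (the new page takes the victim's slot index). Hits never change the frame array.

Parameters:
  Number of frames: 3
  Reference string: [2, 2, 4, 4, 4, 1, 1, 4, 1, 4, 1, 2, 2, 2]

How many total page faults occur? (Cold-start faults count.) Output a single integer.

Step 0: ref 2 → FAULT, frames=[2,-,-]
Step 1: ref 2 → HIT, frames=[2,-,-]
Step 2: ref 4 → FAULT, frames=[2,4,-]
Step 3: ref 4 → HIT, frames=[2,4,-]
Step 4: ref 4 → HIT, frames=[2,4,-]
Step 5: ref 1 → FAULT, frames=[2,4,1]
Step 6: ref 1 → HIT, frames=[2,4,1]
Step 7: ref 4 → HIT, frames=[2,4,1]
Step 8: ref 1 → HIT, frames=[2,4,1]
Step 9: ref 4 → HIT, frames=[2,4,1]
Step 10: ref 1 → HIT, frames=[2,4,1]
Step 11: ref 2 → HIT, frames=[2,4,1]
Step 12: ref 2 → HIT, frames=[2,4,1]
Step 13: ref 2 → HIT, frames=[2,4,1]
Total faults: 3

Answer: 3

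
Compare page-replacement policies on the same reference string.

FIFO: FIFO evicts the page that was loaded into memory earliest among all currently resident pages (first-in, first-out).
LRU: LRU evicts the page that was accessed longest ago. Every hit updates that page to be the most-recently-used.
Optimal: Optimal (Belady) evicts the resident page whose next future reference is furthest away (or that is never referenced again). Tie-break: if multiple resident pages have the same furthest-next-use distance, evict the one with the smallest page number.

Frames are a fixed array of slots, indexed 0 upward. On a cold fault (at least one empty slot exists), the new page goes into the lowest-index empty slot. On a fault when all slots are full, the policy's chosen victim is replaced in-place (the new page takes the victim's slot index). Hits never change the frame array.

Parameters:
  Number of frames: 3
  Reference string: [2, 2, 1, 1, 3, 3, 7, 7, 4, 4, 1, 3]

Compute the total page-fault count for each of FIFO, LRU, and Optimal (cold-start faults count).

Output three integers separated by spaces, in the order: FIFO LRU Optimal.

--- FIFO ---
  step 0: ref 2 -> FAULT, frames=[2,-,-] (faults so far: 1)
  step 1: ref 2 -> HIT, frames=[2,-,-] (faults so far: 1)
  step 2: ref 1 -> FAULT, frames=[2,1,-] (faults so far: 2)
  step 3: ref 1 -> HIT, frames=[2,1,-] (faults so far: 2)
  step 4: ref 3 -> FAULT, frames=[2,1,3] (faults so far: 3)
  step 5: ref 3 -> HIT, frames=[2,1,3] (faults so far: 3)
  step 6: ref 7 -> FAULT, evict 2, frames=[7,1,3] (faults so far: 4)
  step 7: ref 7 -> HIT, frames=[7,1,3] (faults so far: 4)
  step 8: ref 4 -> FAULT, evict 1, frames=[7,4,3] (faults so far: 5)
  step 9: ref 4 -> HIT, frames=[7,4,3] (faults so far: 5)
  step 10: ref 1 -> FAULT, evict 3, frames=[7,4,1] (faults so far: 6)
  step 11: ref 3 -> FAULT, evict 7, frames=[3,4,1] (faults so far: 7)
  FIFO total faults: 7
--- LRU ---
  step 0: ref 2 -> FAULT, frames=[2,-,-] (faults so far: 1)
  step 1: ref 2 -> HIT, frames=[2,-,-] (faults so far: 1)
  step 2: ref 1 -> FAULT, frames=[2,1,-] (faults so far: 2)
  step 3: ref 1 -> HIT, frames=[2,1,-] (faults so far: 2)
  step 4: ref 3 -> FAULT, frames=[2,1,3] (faults so far: 3)
  step 5: ref 3 -> HIT, frames=[2,1,3] (faults so far: 3)
  step 6: ref 7 -> FAULT, evict 2, frames=[7,1,3] (faults so far: 4)
  step 7: ref 7 -> HIT, frames=[7,1,3] (faults so far: 4)
  step 8: ref 4 -> FAULT, evict 1, frames=[7,4,3] (faults so far: 5)
  step 9: ref 4 -> HIT, frames=[7,4,3] (faults so far: 5)
  step 10: ref 1 -> FAULT, evict 3, frames=[7,4,1] (faults so far: 6)
  step 11: ref 3 -> FAULT, evict 7, frames=[3,4,1] (faults so far: 7)
  LRU total faults: 7
--- Optimal ---
  step 0: ref 2 -> FAULT, frames=[2,-,-] (faults so far: 1)
  step 1: ref 2 -> HIT, frames=[2,-,-] (faults so far: 1)
  step 2: ref 1 -> FAULT, frames=[2,1,-] (faults so far: 2)
  step 3: ref 1 -> HIT, frames=[2,1,-] (faults so far: 2)
  step 4: ref 3 -> FAULT, frames=[2,1,3] (faults so far: 3)
  step 5: ref 3 -> HIT, frames=[2,1,3] (faults so far: 3)
  step 6: ref 7 -> FAULT, evict 2, frames=[7,1,3] (faults so far: 4)
  step 7: ref 7 -> HIT, frames=[7,1,3] (faults so far: 4)
  step 8: ref 4 -> FAULT, evict 7, frames=[4,1,3] (faults so far: 5)
  step 9: ref 4 -> HIT, frames=[4,1,3] (faults so far: 5)
  step 10: ref 1 -> HIT, frames=[4,1,3] (faults so far: 5)
  step 11: ref 3 -> HIT, frames=[4,1,3] (faults so far: 5)
  Optimal total faults: 5

Answer: 7 7 5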